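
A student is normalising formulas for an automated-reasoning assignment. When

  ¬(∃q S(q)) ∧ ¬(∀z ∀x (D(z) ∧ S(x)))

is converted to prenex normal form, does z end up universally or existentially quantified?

Drive negations inward (¬∀x A ≡ ∃x ¬A, ¬∃x A ≡ ∀x ¬A, De Morgan for ∧/∨):
  (∀q ¬S(q)) ∧ (∃z ∃x (¬D(z) ∨ ¬S(x)))
Extract every quantifier outward, since the variables are now distinct and don't occur free across branches:
  ∀q ∃z ∃x (¬S(q) ∧ (¬D(z) ∨ ¬S(x)))
The quantifier ∀z sits under an odd number of negations, so it flips to ∃z.

existential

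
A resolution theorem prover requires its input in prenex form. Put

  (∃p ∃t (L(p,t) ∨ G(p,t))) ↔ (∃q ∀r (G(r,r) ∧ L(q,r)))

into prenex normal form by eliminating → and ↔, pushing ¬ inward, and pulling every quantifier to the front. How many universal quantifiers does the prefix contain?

Eliminate → and ↔ using ¬ and ∨; A ↔ B as (¬A ∨ B) ∧ (¬B ∨ A).
  (¬(∃p ∃t (L(p,t) ∨ G(p,t))) ∨ (∃q ∀r (G(r,r) ∧ L(q,r)))) ∧ (¬(∃q ∀r (G(r,r) ∧ L(q,r))) ∨ (∃p ∃t (L(p,t) ∨ G(p,t))))
Move each ¬ inward, flipping quantifiers it crosses:
  ((∀p ∀t (¬L(p,t) ∧ ¬G(p,t))) ∨ (∃q ∀r (G(r,r) ∧ L(q,r)))) ∧ ((∀q ∃r (¬G(r,r) ∨ ¬L(q,r))) ∨ (∃p ∃t (L(p,t) ∨ G(p,t))))
Rename bound variables to avoid capture: q↦a, r↦y, p↦s, t↦w1.
  ((∀p ∀t (¬L(p,t) ∧ ¬G(p,t))) ∨ (∃q ∀r (G(r,r) ∧ L(q,r)))) ∧ ((∀a ∃y (¬G(y,y) ∨ ¬L(a,y))) ∨ (∃s ∃w1 (L(s,w1) ∨ G(s,w1))))
Extract every quantifier outward, since the variables are now distinct and don't occur free across branches:
  ∀p ∀t ∃q ∀r ∀a ∃y ∃s ∃w1 ((¬L(p,t) ∧ ¬G(p,t) ∨ G(r,r) ∧ L(q,r)) ∧ (¬G(y,y) ∨ ¬L(a,y) ∨ L(s,w1) ∨ G(s,w1)))
The prefix is ∀p ∀t ∃q ∀r ∀a ∃y ∃s ∃w1: 4 universal, 4 existential.

4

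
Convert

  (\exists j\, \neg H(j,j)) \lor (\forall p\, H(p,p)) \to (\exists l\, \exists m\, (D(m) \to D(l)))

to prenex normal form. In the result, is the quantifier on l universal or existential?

Eliminate → and ↔ using ¬ and ∨.
  \neg ((\exists j\, \neg H(j,j)) \lor (\forall p\, H(p,p))) \lor (\exists l\, \exists m\, (\neg D(m) \lor D(l)))
Push ¬ through the quantifiers and connectives to reach negation normal form:
  (\forall j\, H(j,j)) \land (\exists p\, \neg H(p,p)) \lor (\exists l\, \exists m\, (\neg D(m) \lor D(l)))
All bound variables are already distinct, so no renaming is needed.
Finally move all quantifiers to the prefix:
  \forall j\, \exists p\, \exists l\, \exists m\, (H(j,j) \land \neg H(p,p) \lor \neg D(m) \lor D(l))
The quantifier \exists l sits under an even number of negations (counting the antecedent side of each →), so it remains existential.

existential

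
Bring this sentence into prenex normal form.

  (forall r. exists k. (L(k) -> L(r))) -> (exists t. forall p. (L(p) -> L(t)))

exists r. forall k. exists t. forall p. (L(k) & ~L(r) | ~L(p) | L(t))

First replace A → B with ¬A ∨ B.
  ~(forall r. exists k. (~L(k) | L(r))) | (exists t. forall p. (~L(p) | L(t)))
Push ¬ through the quantifiers and connectives to reach negation normal form:
  (exists r. forall k. (L(k) & ~L(r))) | (exists t. forall p. (~L(p) | L(t)))
All bound variables are already distinct, so no renaming is needed.
Extract every quantifier outward, since the variables are now distinct and don't occur free across branches:
  exists r. forall k. exists t. forall p. (L(k) & ~L(r) | ~L(p) | L(t))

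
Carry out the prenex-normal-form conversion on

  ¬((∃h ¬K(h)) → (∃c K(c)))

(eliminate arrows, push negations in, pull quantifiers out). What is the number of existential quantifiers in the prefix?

1

Rewrite implications/biconditionals: A → B as ¬A ∨ B.
  ¬(¬(∃h ¬K(h)) ∨ (∃c K(c)))
Move each ¬ inward, flipping quantifiers it crosses:
  (∃h ¬K(h)) ∧ (∀c ¬K(c))
All bound variables are already distinct, so no renaming is needed.
Finally move all quantifiers to the prefix:
  ∃h ∀c (¬K(h) ∧ ¬K(c))
The prefix is ∃h ∀c: 1 universal, 1 existential.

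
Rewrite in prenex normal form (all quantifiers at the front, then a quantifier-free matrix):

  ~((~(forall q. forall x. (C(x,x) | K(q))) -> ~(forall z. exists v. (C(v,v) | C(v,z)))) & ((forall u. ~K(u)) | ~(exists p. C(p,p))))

Rewrite implications/biconditionals: A → B as ¬A ∨ B.
  ~((~~(forall q. forall x. (C(x,x) | K(q))) | ~(forall z. exists v. (C(v,v) | C(v,z)))) & ((forall u. ~K(u)) | ~(exists p. C(p,p))))
Push ¬ through the quantifiers and connectives to reach negation normal form:
  (exists q. exists x. (~C(x,x) & ~K(q))) & (forall z. exists v. (C(v,v) | C(v,z))) | (exists u. K(u)) & (exists p. C(p,p))
All bound variables are already distinct, so no renaming is needed.
Pull the quantifiers to the front (each side's bound variable is not free in the other side):
  exists q. exists x. forall z. exists v. exists u. exists p. (~C(x,x) & ~K(q) & (C(v,v) | C(v,z)) | K(u) & C(p,p))

exists q. exists x. forall z. exists v. exists u. exists p. (~C(x,x) & ~K(q) & (C(v,v) | C(v,z)) | K(u) & C(p,p))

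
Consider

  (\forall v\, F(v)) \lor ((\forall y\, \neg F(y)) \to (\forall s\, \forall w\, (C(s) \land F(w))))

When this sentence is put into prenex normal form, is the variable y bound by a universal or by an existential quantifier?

existential

First replace A → B with ¬A ∨ B.
  (\forall v\, F(v)) \lor \neg (\forall y\, \neg F(y)) \lor (\forall s\, \forall w\, (C(s) \land F(w)))
Push ¬ through the quantifiers and connectives to reach negation normal form:
  (\forall v\, F(v)) \lor (\exists y\, F(y)) \lor (\forall s\, \forall w\, (C(s) \land F(w)))
Finally move all quantifiers to the prefix:
  \forall v\, \exists y\, \forall s\, \forall w\, (F(v) \lor F(y) \lor C(s) \land F(w))
The quantifier \forall y sits under an odd number of negations (counting the antecedent side of each →), so it flips to \exists y.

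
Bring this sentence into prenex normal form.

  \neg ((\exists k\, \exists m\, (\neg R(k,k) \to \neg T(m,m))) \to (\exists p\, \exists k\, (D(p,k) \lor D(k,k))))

\exists k\, \exists m\, \forall p\, \forall x1\, ((R(k,k) \lor \neg T(m,m)) \land \neg D(p,x1) \land \neg D(x1,x1))

Rewrite implications/biconditionals: A → B as ¬A ∨ B.
  \neg (\neg (\exists k\, \exists m\, (\neg \neg R(k,k) \lor \neg T(m,m))) \lor (\exists p\, \exists k\, (D(p,k) \lor D(k,k))))
Push ¬ through the quantifiers and connectives to reach negation normal form:
  (\exists k\, \exists m\, (R(k,k) \lor \neg T(m,m))) \land (\forall p\, \forall k\, (\neg D(p,k) \land \neg D(k,k)))
Standardize variables apart so no two quantifiers bind the same name: k↦x1.
  (\exists k\, \exists m\, (R(k,k) \lor \neg T(m,m))) \land (\forall p\, \forall x1\, (\neg D(p,x1) \land \neg D(x1,x1)))
Extract every quantifier outward, since the variables are now distinct and don't occur free across branches:
  \exists k\, \exists m\, \forall p\, \forall x1\, ((R(k,k) \lor \neg T(m,m)) \land \neg D(p,x1) \land \neg D(x1,x1))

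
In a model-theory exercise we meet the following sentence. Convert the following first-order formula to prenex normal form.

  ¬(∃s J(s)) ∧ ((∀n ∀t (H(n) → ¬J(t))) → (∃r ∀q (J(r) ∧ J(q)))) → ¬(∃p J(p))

∃s ∀n ∀t ∀r ∃q ∀p (J(s) ∨ (¬H(n) ∨ ¬J(t)) ∧ (¬J(r) ∨ ¬J(q)) ∨ ¬J(p))

Eliminate → and ↔ using ¬ and ∨.
  ¬(¬(∃s J(s)) ∧ (¬(∀n ∀t (¬H(n) ∨ ¬J(t))) ∨ (∃r ∀q (J(r) ∧ J(q))))) ∨ ¬(∃p J(p))
Move each ¬ inward, flipping quantifiers it crosses:
  (∃s J(s)) ∨ (∀n ∀t (¬H(n) ∨ ¬J(t))) ∧ (∀r ∃q (¬J(r) ∨ ¬J(q))) ∨ (∀p ¬J(p))
All bound variables are already distinct, so no renaming is needed.
Pull the quantifiers to the front (each side's bound variable is not free in the other side):
  ∃s ∀n ∀t ∀r ∃q ∀p (J(s) ∨ (¬H(n) ∨ ¬J(t)) ∧ (¬J(r) ∨ ¬J(q)) ∨ ¬J(p))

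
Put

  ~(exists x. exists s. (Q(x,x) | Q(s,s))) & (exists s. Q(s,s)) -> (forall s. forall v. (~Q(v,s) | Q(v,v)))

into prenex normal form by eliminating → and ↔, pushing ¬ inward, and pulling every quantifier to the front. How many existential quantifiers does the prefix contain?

2

Rewrite implications/biconditionals: A → B as ¬A ∨ B.
  ~(~(exists x. exists s. (Q(x,x) | Q(s,s))) & (exists s. Q(s,s))) | (forall s. forall v. (~Q(v,s) | Q(v,v)))
Move each ¬ inward, flipping quantifiers it crosses:
  (exists x. exists s. (Q(x,x) | Q(s,s))) | (forall s. ~Q(s,s)) | (forall s. forall v. (~Q(v,s) | Q(v,v)))
Standardize variables apart so no two quantifiers bind the same name: s↦y, s↦w.
  (exists x. exists s. (Q(x,x) | Q(s,s))) | (forall y. ~Q(y,y)) | (forall w. forall v. (~Q(v,w) | Q(v,v)))
Pull the quantifiers to the front (each side's bound variable is not free in the other side):
  exists x. exists s. forall y. forall w. forall v. (Q(x,x) | Q(s,s) | ~Q(y,y) | ~Q(v,w) | Q(v,v))
The prefix is exists x exists s forall y forall w forall v: 3 universal, 2 existential.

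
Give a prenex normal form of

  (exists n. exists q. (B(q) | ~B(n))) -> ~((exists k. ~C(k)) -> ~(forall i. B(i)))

forall n. forall q. exists k. forall i. (~B(q) & B(n) | ~C(k) & B(i))

Eliminate → and ↔ using ¬ and ∨.
  ~(exists n. exists q. (B(q) | ~B(n))) | ~(~(exists k. ~C(k)) | ~(forall i. B(i)))
Drive negations inward (¬∀x A ≡ ∃x ¬A, ¬∃x A ≡ ∀x ¬A, De Morgan for ∧/∨):
  (forall n. forall q. (~B(q) & B(n))) | (exists k. ~C(k)) & (forall i. B(i))
All bound variables are already distinct, so no renaming is needed.
Finally move all quantifiers to the prefix:
  forall n. forall q. exists k. forall i. (~B(q) & B(n) | ~C(k) & B(i))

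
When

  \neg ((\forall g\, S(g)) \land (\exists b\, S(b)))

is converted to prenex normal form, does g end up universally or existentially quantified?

existential

Push ¬ through the quantifiers and connectives to reach negation normal form:
  (\exists g\, \neg S(g)) \lor (\forall b\, \neg S(b))
All bound variables are already distinct, so no renaming is needed.
Finally move all quantifiers to the prefix:
  \exists g\, \forall b\, (\neg S(g) \lor \neg S(b))
The quantifier \forall g sits under an odd number of negations, so it flips to \exists g.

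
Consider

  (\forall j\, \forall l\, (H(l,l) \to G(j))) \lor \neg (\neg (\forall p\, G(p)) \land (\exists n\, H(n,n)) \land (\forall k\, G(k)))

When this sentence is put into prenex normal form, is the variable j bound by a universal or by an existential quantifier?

First replace A → B with ¬A ∨ B.
  (\forall j\, \forall l\, (\neg H(l,l) \lor G(j))) \lor \neg (\neg (\forall p\, G(p)) \land (\exists n\, H(n,n)) \land (\forall k\, G(k)))
Push ¬ through the quantifiers and connectives to reach negation normal form:
  (\forall j\, \forall l\, (\neg H(l,l) \lor G(j))) \lor (\forall p\, G(p)) \lor (\forall n\, \neg H(n,n)) \lor (\exists k\, \neg G(k))
Finally move all quantifiers to the prefix:
  \forall j\, \forall l\, \forall p\, \forall n\, \exists k\, (\neg H(l,l) \lor G(j) \lor G(p) \lor \neg H(n,n) \lor \neg G(k))
The quantifier \forall j sits under an even number of negations (counting the antecedent side of each →), so it remains universal.

universal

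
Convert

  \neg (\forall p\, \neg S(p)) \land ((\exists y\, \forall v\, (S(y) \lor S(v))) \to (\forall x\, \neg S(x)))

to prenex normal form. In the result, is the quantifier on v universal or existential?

existential

Eliminate → and ↔ using ¬ and ∨.
  \neg (\forall p\, \neg S(p)) \land (\neg (\exists y\, \forall v\, (S(y) \lor S(v))) \lor (\forall x\, \neg S(x)))
Push ¬ through the quantifiers and connectives to reach negation normal form:
  (\exists p\, S(p)) \land ((\forall y\, \exists v\, (\neg S(y) \land \neg S(v))) \lor (\forall x\, \neg S(x)))
All bound variables are already distinct, so no renaming is needed.
Finally move all quantifiers to the prefix:
  \exists p\, \forall y\, \exists v\, \forall x\, (S(p) \land (\neg S(y) \land \neg S(v) \lor \neg S(x)))
The quantifier \forall v sits under an odd number of negations (counting the antecedent side of each →), so it flips to \exists v.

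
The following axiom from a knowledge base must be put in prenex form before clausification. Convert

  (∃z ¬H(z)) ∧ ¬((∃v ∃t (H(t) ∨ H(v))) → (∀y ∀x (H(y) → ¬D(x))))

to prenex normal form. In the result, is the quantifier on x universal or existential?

Rewrite implications/biconditionals: A → B as ¬A ∨ B.
  (∃z ¬H(z)) ∧ ¬(¬(∃v ∃t (H(t) ∨ H(v))) ∨ (∀y ∀x (¬H(y) ∨ ¬D(x))))
Push ¬ through the quantifiers and connectives to reach negation normal form:
  (∃z ¬H(z)) ∧ (∃v ∃t (H(t) ∨ H(v))) ∧ (∃y ∃x (H(y) ∧ D(x)))
All bound variables are already distinct, so no renaming is needed.
Pull the quantifiers to the front (each side's bound variable is not free in the other side):
  ∃z ∃v ∃t ∃y ∃x (¬H(z) ∧ (H(t) ∨ H(v)) ∧ H(y) ∧ D(x))
The quantifier ∀x sits under an odd number of negations (counting the antecedent side of each →), so it flips to ∃x.

existential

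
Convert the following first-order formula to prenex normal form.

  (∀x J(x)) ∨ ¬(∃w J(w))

∀x ∀w (J(x) ∨ ¬J(w))

Move each ¬ inward, flipping quantifiers it crosses:
  (∀x J(x)) ∨ (∀w ¬J(w))
All bound variables are already distinct, so no renaming is needed.
Pull the quantifiers to the front (each side's bound variable is not free in the other side):
  ∀x ∀w (J(x) ∨ ¬J(w))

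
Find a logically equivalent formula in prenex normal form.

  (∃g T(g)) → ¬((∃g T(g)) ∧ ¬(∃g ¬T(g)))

∀g ∀y1 ∃p (¬T(g) ∨ ¬T(y1) ∨ ¬T(p))

First replace A → B with ¬A ∨ B.
  ¬(∃g T(g)) ∨ ¬((∃g T(g)) ∧ ¬(∃g ¬T(g)))
Push ¬ through the quantifiers and connectives to reach negation normal form:
  (∀g ¬T(g)) ∨ (∀g ¬T(g)) ∨ (∃g ¬T(g))
Rename bound variables to avoid capture: g↦y1, g↦p.
  (∀g ¬T(g)) ∨ (∀y1 ¬T(y1)) ∨ (∃p ¬T(p))
Finally move all quantifiers to the prefix:
  ∀g ∀y1 ∃p (¬T(g) ∨ ¬T(y1) ∨ ¬T(p))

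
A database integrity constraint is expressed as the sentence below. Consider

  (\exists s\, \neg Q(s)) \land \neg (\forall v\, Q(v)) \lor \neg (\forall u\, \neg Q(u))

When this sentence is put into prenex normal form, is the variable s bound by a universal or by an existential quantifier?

existential

Push ¬ through the quantifiers and connectives to reach negation normal form:
  (\exists s\, \neg Q(s)) \land (\exists v\, \neg Q(v)) \lor (\exists u\, Q(u))
All bound variables are already distinct, so no renaming is needed.
Extract every quantifier outward, since the variables are now distinct and don't occur free across branches:
  \exists s\, \exists v\, \exists u\, (\neg Q(s) \land \neg Q(v) \lor Q(u))
The quantifier \exists s sits under an even number of negations, so it remains existential.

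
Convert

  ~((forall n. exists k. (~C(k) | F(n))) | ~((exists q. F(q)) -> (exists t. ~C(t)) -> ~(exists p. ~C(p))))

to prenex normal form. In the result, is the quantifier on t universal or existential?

Rewrite implications/biconditionals: A → B as ¬A ∨ B.
  ~((forall n. exists k. (~C(k) | F(n))) | ~(~(exists q. F(q)) | ~(exists t. ~C(t)) | ~(exists p. ~C(p))))
Move each ¬ inward, flipping quantifiers it crosses:
  (exists n. forall k. (C(k) & ~F(n))) & ((forall q. ~F(q)) | (forall t. C(t)) | (forall p. C(p)))
All bound variables are already distinct, so no renaming is needed.
Pull the quantifiers to the front (each side's bound variable is not free in the other side):
  exists n. forall k. forall q. forall t. forall p. (C(k) & ~F(n) & (~F(q) | C(t) | C(p)))
The quantifier exists t sits under an odd number of negations (counting the antecedent side of each →), so it flips to forall t.

universal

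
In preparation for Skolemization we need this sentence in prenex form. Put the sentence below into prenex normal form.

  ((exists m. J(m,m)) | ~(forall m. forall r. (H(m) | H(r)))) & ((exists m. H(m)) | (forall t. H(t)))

exists m. exists z1. exists r. exists u1. forall t. ((J(m,m) | ~H(z1) & ~H(r)) & (H(u1) | H(t)))

Push ¬ through the quantifiers and connectives to reach negation normal form:
  ((exists m. J(m,m)) | (exists m. exists r. (~H(m) & ~H(r)))) & ((exists m. H(m)) | (forall t. H(t)))
Standardize variables apart so no two quantifiers bind the same name: m↦z1, m↦u1.
  ((exists m. J(m,m)) | (exists z1. exists r. (~H(z1) & ~H(r)))) & ((exists u1. H(u1)) | (forall t. H(t)))
Finally move all quantifiers to the prefix:
  exists m. exists z1. exists r. exists u1. forall t. ((J(m,m) | ~H(z1) & ~H(r)) & (H(u1) | H(t)))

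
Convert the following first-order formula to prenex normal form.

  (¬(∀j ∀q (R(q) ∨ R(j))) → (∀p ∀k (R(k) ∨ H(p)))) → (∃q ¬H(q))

∃j ∃q ∃p ∃k ∃v (¬R(q) ∧ ¬R(j) ∧ ¬R(k) ∧ ¬H(p) ∨ ¬H(v))

Rewrite implications/biconditionals: A → B as ¬A ∨ B.
  ¬(¬¬(∀j ∀q (R(q) ∨ R(j))) ∨ (∀p ∀k (R(k) ∨ H(p)))) ∨ (∃q ¬H(q))
Move each ¬ inward, flipping quantifiers it crosses:
  (∃j ∃q (¬R(q) ∧ ¬R(j))) ∧ (∃p ∃k (¬R(k) ∧ ¬H(p))) ∨ (∃q ¬H(q))
Standardize variables apart so no two quantifiers bind the same name: q↦v.
  (∃j ∃q (¬R(q) ∧ ¬R(j))) ∧ (∃p ∃k (¬R(k) ∧ ¬H(p))) ∨ (∃v ¬H(v))
Extract every quantifier outward, since the variables are now distinct and don't occur free across branches:
  ∃j ∃q ∃p ∃k ∃v (¬R(q) ∧ ¬R(j) ∧ ¬R(k) ∧ ¬H(p) ∨ ¬H(v))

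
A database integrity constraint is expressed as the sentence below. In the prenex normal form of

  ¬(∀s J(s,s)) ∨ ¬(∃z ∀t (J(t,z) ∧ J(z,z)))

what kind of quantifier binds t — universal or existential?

existential

Push ¬ through the quantifiers and connectives to reach negation normal form:
  (∃s ¬J(s,s)) ∨ (∀z ∃t (¬J(t,z) ∨ ¬J(z,z)))
Extract every quantifier outward, since the variables are now distinct and don't occur free across branches:
  ∃s ∀z ∃t (¬J(s,s) ∨ ¬J(t,z) ∨ ¬J(z,z))
The quantifier ∀t sits under an odd number of negations, so it flips to ∃t.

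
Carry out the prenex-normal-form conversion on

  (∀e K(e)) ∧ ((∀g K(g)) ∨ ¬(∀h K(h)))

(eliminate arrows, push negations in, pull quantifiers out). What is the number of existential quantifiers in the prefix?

1

Push ¬ through the quantifiers and connectives to reach negation normal form:
  (∀e K(e)) ∧ ((∀g K(g)) ∨ (∃h ¬K(h)))
All bound variables are already distinct, so no renaming is needed.
Extract every quantifier outward, since the variables are now distinct and don't occur free across branches:
  ∀e ∀g ∃h (K(e) ∧ (K(g) ∨ ¬K(h)))
The prefix is ∀e ∀g ∃h: 2 universal, 1 existential.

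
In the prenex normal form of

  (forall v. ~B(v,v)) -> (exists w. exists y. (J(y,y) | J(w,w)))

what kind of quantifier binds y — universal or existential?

Eliminate → and ↔ using ¬ and ∨.
  ~(forall v. ~B(v,v)) | (exists w. exists y. (J(y,y) | J(w,w)))
Move each ¬ inward, flipping quantifiers it crosses:
  (exists v. B(v,v)) | (exists w. exists y. (J(y,y) | J(w,w)))
All bound variables are already distinct, so no renaming is needed.
Pull the quantifiers to the front (each side's bound variable is not free in the other side):
  exists v. exists w. exists y. (B(v,v) | J(y,y) | J(w,w))
The quantifier exists y sits under an even number of negations (counting the antecedent side of each →), so it remains existential.

existential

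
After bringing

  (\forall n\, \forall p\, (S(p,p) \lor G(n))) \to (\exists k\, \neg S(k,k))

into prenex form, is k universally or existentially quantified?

Eliminate → and ↔ using ¬ and ∨.
  \neg (\forall n\, \forall p\, (S(p,p) \lor G(n))) \lor (\exists k\, \neg S(k,k))
Move each ¬ inward, flipping quantifiers it crosses:
  (\exists n\, \exists p\, (\neg S(p,p) \land \neg G(n))) \lor (\exists k\, \neg S(k,k))
Finally move all quantifiers to the prefix:
  \exists n\, \exists p\, \exists k\, (\neg S(p,p) \land \neg G(n) \lor \neg S(k,k))
The quantifier \exists k sits under an even number of negations (counting the antecedent side of each →), so it remains existential.

existential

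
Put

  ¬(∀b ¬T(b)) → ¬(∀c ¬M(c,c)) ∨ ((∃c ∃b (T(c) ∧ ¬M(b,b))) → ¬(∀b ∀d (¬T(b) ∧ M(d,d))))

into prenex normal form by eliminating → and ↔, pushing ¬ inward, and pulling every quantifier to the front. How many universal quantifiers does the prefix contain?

First replace A → B with ¬A ∨ B.
  ¬¬(∀b ¬T(b)) ∨ ¬(∀c ¬M(c,c)) ∨ ¬(∃c ∃b (T(c) ∧ ¬M(b,b))) ∨ ¬(∀b ∀d (¬T(b) ∧ M(d,d)))
Push ¬ through the quantifiers and connectives to reach negation normal form:
  (∀b ¬T(b)) ∨ (∃c M(c,c)) ∨ (∀c ∀b (¬T(c) ∨ M(b,b))) ∨ (∃b ∃d (T(b) ∨ ¬M(d,d)))
Standardize variables apart so no two quantifiers bind the same name: c↦r, b↦u, b↦t.
  (∀b ¬T(b)) ∨ (∃c M(c,c)) ∨ (∀r ∀u (¬T(r) ∨ M(u,u))) ∨ (∃t ∃d (T(t) ∨ ¬M(d,d)))
Finally move all quantifiers to the prefix:
  ∀b ∃c ∀r ∀u ∃t ∃d (¬T(b) ∨ M(c,c) ∨ ¬T(r) ∨ M(u,u) ∨ T(t) ∨ ¬M(d,d))
The prefix is ∀b ∃c ∀r ∀u ∃t ∃d: 3 universal, 3 existential.

3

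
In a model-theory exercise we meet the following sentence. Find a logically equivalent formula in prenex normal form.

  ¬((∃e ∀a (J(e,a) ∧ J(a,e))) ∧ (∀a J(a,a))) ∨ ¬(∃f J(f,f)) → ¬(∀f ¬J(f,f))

First replace A → B with ¬A ∨ B.
  ¬(¬((∃e ∀a (J(e,a) ∧ J(a,e))) ∧ (∀a J(a,a))) ∨ ¬(∃f J(f,f))) ∨ ¬(∀f ¬J(f,f))
Push ¬ through the quantifiers and connectives to reach negation normal form:
  (∃e ∀a (J(e,a) ∧ J(a,e))) ∧ (∀a J(a,a)) ∧ (∃f J(f,f)) ∨ (∃f J(f,f))
Give each quantifier a distinct variable: a↦y, f↦t.
  (∃e ∀a (J(e,a) ∧ J(a,e))) ∧ (∀y J(y,y)) ∧ (∃f J(f,f)) ∨ (∃t J(t,t))
Finally move all quantifiers to the prefix:
  ∃e ∀a ∀y ∃f ∃t (J(e,a) ∧ J(a,e) ∧ J(y,y) ∧ J(f,f) ∨ J(t,t))

∃e ∀a ∀y ∃f ∃t (J(e,a) ∧ J(a,e) ∧ J(y,y) ∧ J(f,f) ∨ J(t,t))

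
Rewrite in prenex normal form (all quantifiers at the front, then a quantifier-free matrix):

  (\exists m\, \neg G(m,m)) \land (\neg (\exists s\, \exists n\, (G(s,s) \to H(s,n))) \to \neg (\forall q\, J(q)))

\exists m\, \exists s\, \exists n\, \exists q\, (\neg G(m,m) \land (\neg G(s,s) \lor H(s,n) \lor \neg J(q)))

First replace A → B with ¬A ∨ B.
  (\exists m\, \neg G(m,m)) \land (\neg \neg (\exists s\, \exists n\, (\neg G(s,s) \lor H(s,n))) \lor \neg (\forall q\, J(q)))
Move each ¬ inward, flipping quantifiers it crosses:
  (\exists m\, \neg G(m,m)) \land ((\exists s\, \exists n\, (\neg G(s,s) \lor H(s,n))) \lor (\exists q\, \neg J(q)))
All bound variables are already distinct, so no renaming is needed.
Pull the quantifiers to the front (each side's bound variable is not free in the other side):
  \exists m\, \exists s\, \exists n\, \exists q\, (\neg G(m,m) \land (\neg G(s,s) \lor H(s,n) \lor \neg J(q)))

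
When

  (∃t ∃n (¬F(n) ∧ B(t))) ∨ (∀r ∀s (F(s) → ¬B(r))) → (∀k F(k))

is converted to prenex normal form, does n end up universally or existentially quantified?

First replace A → B with ¬A ∨ B.
  ¬((∃t ∃n (¬F(n) ∧ B(t))) ∨ (∀r ∀s (¬F(s) ∨ ¬B(r)))) ∨ (∀k F(k))
Push ¬ through the quantifiers and connectives to reach negation normal form:
  (∀t ∀n (F(n) ∨ ¬B(t))) ∧ (∃r ∃s (F(s) ∧ B(r))) ∨ (∀k F(k))
All bound variables are already distinct, so no renaming is needed.
Finally move all quantifiers to the prefix:
  ∀t ∀n ∃r ∃s ∀k ((F(n) ∨ ¬B(t)) ∧ F(s) ∧ B(r) ∨ F(k))
The quantifier ∃n sits under an odd number of negations (counting the antecedent side of each →), so it flips to ∀n.

universal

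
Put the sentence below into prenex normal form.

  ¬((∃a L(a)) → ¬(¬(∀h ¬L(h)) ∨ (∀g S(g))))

Rewrite implications/biconditionals: A → B as ¬A ∨ B.
  ¬(¬(∃a L(a)) ∨ ¬(¬(∀h ¬L(h)) ∨ (∀g S(g))))
Move each ¬ inward, flipping quantifiers it crosses:
  (∃a L(a)) ∧ ((∃h L(h)) ∨ (∀g S(g)))
Pull the quantifiers to the front (each side's bound variable is not free in the other side):
  ∃a ∃h ∀g (L(a) ∧ (L(h) ∨ S(g)))

∃a ∃h ∀g (L(a) ∧ (L(h) ∨ S(g)))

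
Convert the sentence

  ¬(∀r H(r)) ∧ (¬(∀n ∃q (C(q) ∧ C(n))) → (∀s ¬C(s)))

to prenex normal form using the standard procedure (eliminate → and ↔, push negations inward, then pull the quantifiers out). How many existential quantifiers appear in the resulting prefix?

Rewrite implications/biconditionals: A → B as ¬A ∨ B.
  ¬(∀r H(r)) ∧ (¬¬(∀n ∃q (C(q) ∧ C(n))) ∨ (∀s ¬C(s)))
Drive negations inward (¬∀x A ≡ ∃x ¬A, ¬∃x A ≡ ∀x ¬A, De Morgan for ∧/∨):
  (∃r ¬H(r)) ∧ ((∀n ∃q (C(q) ∧ C(n))) ∨ (∀s ¬C(s)))
Finally move all quantifiers to the prefix:
  ∃r ∀n ∃q ∀s (¬H(r) ∧ (C(q) ∧ C(n) ∨ ¬C(s)))
The prefix is ∃r ∀n ∃q ∀s: 2 universal, 2 existential.

2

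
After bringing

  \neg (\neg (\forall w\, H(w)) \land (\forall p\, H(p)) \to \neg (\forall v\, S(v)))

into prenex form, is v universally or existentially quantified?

Rewrite implications/biconditionals: A → B as ¬A ∨ B.
  \neg (\neg (\neg (\forall w\, H(w)) \land (\forall p\, H(p))) \lor \neg (\forall v\, S(v)))
Drive negations inward (¬∀x A ≡ ∃x ¬A, ¬∃x A ≡ ∀x ¬A, De Morgan for ∧/∨):
  (\exists w\, \neg H(w)) \land (\forall p\, H(p)) \land (\forall v\, S(v))
All bound variables are already distinct, so no renaming is needed.
Extract every quantifier outward, since the variables are now distinct and don't occur free across branches:
  \exists w\, \forall p\, \forall v\, (\neg H(w) \land H(p) \land S(v))
The quantifier \forall v sits under an even number of negations (counting the antecedent side of each →), so it remains universal.

universal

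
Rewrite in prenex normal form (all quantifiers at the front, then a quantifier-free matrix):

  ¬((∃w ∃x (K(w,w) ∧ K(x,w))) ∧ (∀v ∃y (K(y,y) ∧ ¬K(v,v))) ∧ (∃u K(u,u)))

Push ¬ through the quantifiers and connectives to reach negation normal form:
  (∀w ∀x (¬K(w,w) ∨ ¬K(x,w))) ∨ (∃v ∀y (¬K(y,y) ∨ K(v,v))) ∨ (∀u ¬K(u,u))
All bound variables are already distinct, so no renaming is needed.
Extract every quantifier outward, since the variables are now distinct and don't occur free across branches:
  ∀w ∀x ∃v ∀y ∀u (¬K(w,w) ∨ ¬K(x,w) ∨ ¬K(y,y) ∨ K(v,v) ∨ ¬K(u,u))

∀w ∀x ∃v ∀y ∀u (¬K(w,w) ∨ ¬K(x,w) ∨ ¬K(y,y) ∨ K(v,v) ∨ ¬K(u,u))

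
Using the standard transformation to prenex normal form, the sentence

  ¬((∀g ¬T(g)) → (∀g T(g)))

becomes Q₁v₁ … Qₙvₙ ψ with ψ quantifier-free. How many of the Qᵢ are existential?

Eliminate → and ↔ using ¬ and ∨.
  ¬(¬(∀g ¬T(g)) ∨ (∀g T(g)))
Drive negations inward (¬∀x A ≡ ∃x ¬A, ¬∃x A ≡ ∀x ¬A, De Morgan for ∧/∨):
  (∀g ¬T(g)) ∧ (∃g ¬T(g))
Standardize variables apart so no two quantifiers bind the same name: g↦x1.
  (∀g ¬T(g)) ∧ (∃x1 ¬T(x1))
Finally move all quantifiers to the prefix:
  ∀g ∃x1 (¬T(g) ∧ ¬T(x1))
The prefix is ∀g ∃x1: 1 universal, 1 existential.

1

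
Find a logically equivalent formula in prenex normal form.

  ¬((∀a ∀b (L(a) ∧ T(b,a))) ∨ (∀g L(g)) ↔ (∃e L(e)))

Eliminate → and ↔ using ¬ and ∨; A ↔ B as (¬A ∨ B) ∧ (¬B ∨ A).
  ¬((¬((∀a ∀b (L(a) ∧ T(b,a))) ∨ (∀g L(g))) ∨ (∃e L(e))) ∧ (¬(∃e L(e)) ∨ (∀a ∀b (L(a) ∧ T(b,a))) ∨ (∀g L(g))))
Push ¬ through the quantifiers and connectives to reach negation normal form:
  ((∀a ∀b (L(a) ∧ T(b,a))) ∨ (∀g L(g))) ∧ (∀e ¬L(e)) ∨ (∃e L(e)) ∧ (∃a ∃b (¬L(a) ∨ ¬T(b,a))) ∧ (∃g ¬L(g))
Standardize variables apart so no two quantifiers bind the same name: e↦t, a↦y, b↦w, g↦v1.
  ((∀a ∀b (L(a) ∧ T(b,a))) ∨ (∀g L(g))) ∧ (∀e ¬L(e)) ∨ (∃t L(t)) ∧ (∃y ∃w (¬L(y) ∨ ¬T(w,y))) ∧ (∃v1 ¬L(v1))
Finally move all quantifiers to the prefix:
  ∀a ∀b ∀g ∀e ∃t ∃y ∃w ∃v1 ((L(a) ∧ T(b,a) ∨ L(g)) ∧ ¬L(e) ∨ L(t) ∧ (¬L(y) ∨ ¬T(w,y)) ∧ ¬L(v1))

∀a ∀b ∀g ∀e ∃t ∃y ∃w ∃v1 ((L(a) ∧ T(b,a) ∨ L(g)) ∧ ¬L(e) ∨ L(t) ∧ (¬L(y) ∨ ¬T(w,y)) ∧ ¬L(v1))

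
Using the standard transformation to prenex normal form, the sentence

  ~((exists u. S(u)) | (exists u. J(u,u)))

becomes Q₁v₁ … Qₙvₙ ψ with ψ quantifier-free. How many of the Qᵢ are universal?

Push ¬ through the quantifiers and connectives to reach negation normal form:
  (forall u. ~S(u)) & (forall u. ~J(u,u))
Rename bound variables to avoid capture: u↦x1.
  (forall u. ~S(u)) & (forall x1. ~J(x1,x1))
Pull the quantifiers to the front (each side's bound variable is not free in the other side):
  forall u. forall x1. (~S(u) & ~J(x1,x1))
The prefix is forall u forall x1: 2 universal, 0 existential.

2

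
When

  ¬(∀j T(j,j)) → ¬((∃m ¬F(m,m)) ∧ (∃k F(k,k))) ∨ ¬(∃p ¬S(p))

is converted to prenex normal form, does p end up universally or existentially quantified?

universal

Eliminate → and ↔ using ¬ and ∨.
  ¬¬(∀j T(j,j)) ∨ ¬((∃m ¬F(m,m)) ∧ (∃k F(k,k))) ∨ ¬(∃p ¬S(p))
Move each ¬ inward, flipping quantifiers it crosses:
  (∀j T(j,j)) ∨ (∀m F(m,m)) ∨ (∀k ¬F(k,k)) ∨ (∀p S(p))
All bound variables are already distinct, so no renaming is needed.
Finally move all quantifiers to the prefix:
  ∀j ∀m ∀k ∀p (T(j,j) ∨ F(m,m) ∨ ¬F(k,k) ∨ S(p))
The quantifier ∃p sits under an odd number of negations (counting the antecedent side of each →), so it flips to ∀p.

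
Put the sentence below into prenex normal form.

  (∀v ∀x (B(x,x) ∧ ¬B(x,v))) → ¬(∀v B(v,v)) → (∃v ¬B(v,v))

Eliminate → and ↔ using ¬ and ∨.
  ¬(∀v ∀x (B(x,x) ∧ ¬B(x,v))) ∨ ¬¬(∀v B(v,v)) ∨ (∃v ¬B(v,v))
Push ¬ through the quantifiers and connectives to reach negation normal form:
  (∃v ∃x (¬B(x,x) ∨ B(x,v))) ∨ (∀v B(v,v)) ∨ (∃v ¬B(v,v))
Give each quantifier a distinct variable: v↦w1, v↦w.
  (∃v ∃x (¬B(x,x) ∨ B(x,v))) ∨ (∀w1 B(w1,w1)) ∨ (∃w ¬B(w,w))
Extract every quantifier outward, since the variables are now distinct and don't occur free across branches:
  ∃v ∃x ∀w1 ∃w (¬B(x,x) ∨ B(x,v) ∨ B(w1,w1) ∨ ¬B(w,w))

∃v ∃x ∀w1 ∃w (¬B(x,x) ∨ B(x,v) ∨ B(w1,w1) ∨ ¬B(w,w))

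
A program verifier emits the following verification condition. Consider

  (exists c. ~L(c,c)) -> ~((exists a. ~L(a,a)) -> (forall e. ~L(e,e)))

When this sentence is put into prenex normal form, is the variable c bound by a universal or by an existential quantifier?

universal

Rewrite implications/biconditionals: A → B as ¬A ∨ B.
  ~(exists c. ~L(c,c)) | ~(~(exists a. ~L(a,a)) | (forall e. ~L(e,e)))
Push ¬ through the quantifiers and connectives to reach negation normal form:
  (forall c. L(c,c)) | (exists a. ~L(a,a)) & (exists e. L(e,e))
All bound variables are already distinct, so no renaming is needed.
Finally move all quantifiers to the prefix:
  forall c. exists a. exists e. (L(c,c) | ~L(a,a) & L(e,e))
The quantifier exists c sits under an odd number of negations (counting the antecedent side of each →), so it flips to forall c.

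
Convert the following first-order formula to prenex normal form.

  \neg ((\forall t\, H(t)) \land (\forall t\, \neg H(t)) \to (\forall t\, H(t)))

\forall t\, \forall y\, \exists c\, (H(t) \land \neg H(y) \land \neg H(c))

Eliminate → and ↔ using ¬ and ∨.
  \neg (\neg ((\forall t\, H(t)) \land (\forall t\, \neg H(t))) \lor (\forall t\, H(t)))
Drive negations inward (¬∀x A ≡ ∃x ¬A, ¬∃x A ≡ ∀x ¬A, De Morgan for ∧/∨):
  (\forall t\, H(t)) \land (\forall t\, \neg H(t)) \land (\exists t\, \neg H(t))
Give each quantifier a distinct variable: t↦y, t↦c.
  (\forall t\, H(t)) \land (\forall y\, \neg H(y)) \land (\exists c\, \neg H(c))
Pull the quantifiers to the front (each side's bound variable is not free in the other side):
  \forall t\, \forall y\, \exists c\, (H(t) \land \neg H(y) \land \neg H(c))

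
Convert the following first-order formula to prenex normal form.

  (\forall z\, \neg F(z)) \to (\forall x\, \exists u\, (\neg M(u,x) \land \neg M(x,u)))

\exists z\, \forall x\, \exists u\, (F(z) \lor \neg M(u,x) \land \neg M(x,u))

Rewrite implications/biconditionals: A → B as ¬A ∨ B.
  \neg (\forall z\, \neg F(z)) \lor (\forall x\, \exists u\, (\neg M(u,x) \land \neg M(x,u)))
Move each ¬ inward, flipping quantifiers it crosses:
  (\exists z\, F(z)) \lor (\forall x\, \exists u\, (\neg M(u,x) \land \neg M(x,u)))
Finally move all quantifiers to the prefix:
  \exists z\, \forall x\, \exists u\, (F(z) \lor \neg M(u,x) \land \neg M(x,u))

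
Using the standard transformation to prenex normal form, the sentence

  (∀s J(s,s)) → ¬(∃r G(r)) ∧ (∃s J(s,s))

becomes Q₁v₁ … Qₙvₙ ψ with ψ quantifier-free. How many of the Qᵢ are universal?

1

Eliminate → and ↔ using ¬ and ∨.
  ¬(∀s J(s,s)) ∨ ¬(∃r G(r)) ∧ (∃s J(s,s))
Push ¬ through the quantifiers and connectives to reach negation normal form:
  (∃s ¬J(s,s)) ∨ (∀r ¬G(r)) ∧ (∃s J(s,s))
Rename bound variables to avoid capture: s↦b.
  (∃s ¬J(s,s)) ∨ (∀r ¬G(r)) ∧ (∃b J(b,b))
Extract every quantifier outward, since the variables are now distinct and don't occur free across branches:
  ∃s ∀r ∃b (¬J(s,s) ∨ ¬G(r) ∧ J(b,b))
The prefix is ∃s ∀r ∃b: 1 universal, 2 existential.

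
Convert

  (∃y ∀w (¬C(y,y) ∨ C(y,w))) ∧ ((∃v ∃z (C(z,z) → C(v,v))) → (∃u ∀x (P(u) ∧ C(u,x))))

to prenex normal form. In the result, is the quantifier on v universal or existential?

universal

First replace A → B with ¬A ∨ B.
  (∃y ∀w (¬C(y,y) ∨ C(y,w))) ∧ (¬(∃v ∃z (¬C(z,z) ∨ C(v,v))) ∨ (∃u ∀x (P(u) ∧ C(u,x))))
Move each ¬ inward, flipping quantifiers it crosses:
  (∃y ∀w (¬C(y,y) ∨ C(y,w))) ∧ ((∀v ∀z (C(z,z) ∧ ¬C(v,v))) ∨ (∃u ∀x (P(u) ∧ C(u,x))))
Pull the quantifiers to the front (each side's bound variable is not free in the other side):
  ∃y ∀w ∀v ∀z ∃u ∀x ((¬C(y,y) ∨ C(y,w)) ∧ (C(z,z) ∧ ¬C(v,v) ∨ P(u) ∧ C(u,x)))
The quantifier ∃v sits under an odd number of negations (counting the antecedent side of each →), so it flips to ∀v.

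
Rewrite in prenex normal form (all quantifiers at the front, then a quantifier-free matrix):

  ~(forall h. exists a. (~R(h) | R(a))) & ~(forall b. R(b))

Move each ¬ inward, flipping quantifiers it crosses:
  (exists h. forall a. (R(h) & ~R(a))) & (exists b. ~R(b))
All bound variables are already distinct, so no renaming is needed.
Finally move all quantifiers to the prefix:
  exists h. forall a. exists b. (R(h) & ~R(a) & ~R(b))

exists h. forall a. exists b. (R(h) & ~R(a) & ~R(b))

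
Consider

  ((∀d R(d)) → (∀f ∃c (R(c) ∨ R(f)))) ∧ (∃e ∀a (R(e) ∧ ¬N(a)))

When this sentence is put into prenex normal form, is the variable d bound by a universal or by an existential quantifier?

Eliminate → and ↔ using ¬ and ∨.
  (¬(∀d R(d)) ∨ (∀f ∃c (R(c) ∨ R(f)))) ∧ (∃e ∀a (R(e) ∧ ¬N(a)))
Drive negations inward (¬∀x A ≡ ∃x ¬A, ¬∃x A ≡ ∀x ¬A, De Morgan for ∧/∨):
  ((∃d ¬R(d)) ∨ (∀f ∃c (R(c) ∨ R(f)))) ∧ (∃e ∀a (R(e) ∧ ¬N(a)))
All bound variables are already distinct, so no renaming is needed.
Finally move all quantifiers to the prefix:
  ∃d ∀f ∃c ∃e ∀a ((¬R(d) ∨ R(c) ∨ R(f)) ∧ R(e) ∧ ¬N(a))
The quantifier ∀d sits under an odd number of negations (counting the antecedent side of each →), so it flips to ∃d.

existential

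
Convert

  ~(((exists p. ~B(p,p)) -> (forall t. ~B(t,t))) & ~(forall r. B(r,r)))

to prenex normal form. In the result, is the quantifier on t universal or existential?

Rewrite implications/biconditionals: A → B as ¬A ∨ B.
  ~((~(exists p. ~B(p,p)) | (forall t. ~B(t,t))) & ~(forall r. B(r,r)))
Move each ¬ inward, flipping quantifiers it crosses:
  (exists p. ~B(p,p)) & (exists t. B(t,t)) | (forall r. B(r,r))
All bound variables are already distinct, so no renaming is needed.
Extract every quantifier outward, since the variables are now distinct and don't occur free across branches:
  exists p. exists t. forall r. (~B(p,p) & B(t,t) | B(r,r))
The quantifier forall t sits under an odd number of negations (counting the antecedent side of each →), so it flips to exists t.

existential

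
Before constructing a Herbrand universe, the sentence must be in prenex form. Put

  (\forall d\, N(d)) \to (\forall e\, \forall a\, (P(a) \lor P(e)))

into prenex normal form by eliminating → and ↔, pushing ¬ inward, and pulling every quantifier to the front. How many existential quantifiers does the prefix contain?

1

Eliminate → and ↔ using ¬ and ∨.
  \neg (\forall d\, N(d)) \lor (\forall e\, \forall a\, (P(a) \lor P(e)))
Push ¬ through the quantifiers and connectives to reach negation normal form:
  (\exists d\, \neg N(d)) \lor (\forall e\, \forall a\, (P(a) \lor P(e)))
Finally move all quantifiers to the prefix:
  \exists d\, \forall e\, \forall a\, (\neg N(d) \lor P(a) \lor P(e))
The prefix is \exists d \forall e \forall a: 2 universal, 1 existential.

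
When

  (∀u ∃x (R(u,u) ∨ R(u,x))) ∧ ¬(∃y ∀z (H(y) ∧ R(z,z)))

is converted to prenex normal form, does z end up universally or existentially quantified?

existential

Push ¬ through the quantifiers and connectives to reach negation normal form:
  (∀u ∃x (R(u,u) ∨ R(u,x))) ∧ (∀y ∃z (¬H(y) ∨ ¬R(z,z)))
Extract every quantifier outward, since the variables are now distinct and don't occur free across branches:
  ∀u ∃x ∀y ∃z ((R(u,u) ∨ R(u,x)) ∧ (¬H(y) ∨ ¬R(z,z)))
The quantifier ∀z sits under an odd number of negations, so it flips to ∃z.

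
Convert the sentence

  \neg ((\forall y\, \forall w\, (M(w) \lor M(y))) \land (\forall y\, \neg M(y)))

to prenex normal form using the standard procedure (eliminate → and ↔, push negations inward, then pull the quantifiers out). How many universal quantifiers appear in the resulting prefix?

Push ¬ through the quantifiers and connectives to reach negation normal form:
  (\exists y\, \exists w\, (\neg M(w) \land \neg M(y))) \lor (\exists y\, M(y))
Give each quantifier a distinct variable: y↦c.
  (\exists y\, \exists w\, (\neg M(w) \land \neg M(y))) \lor (\exists c\, M(c))
Extract every quantifier outward, since the variables are now distinct and don't occur free across branches:
  \exists y\, \exists w\, \exists c\, (\neg M(w) \land \neg M(y) \lor M(c))
The prefix is \exists y \exists w \exists c: 0 universal, 3 existential.

0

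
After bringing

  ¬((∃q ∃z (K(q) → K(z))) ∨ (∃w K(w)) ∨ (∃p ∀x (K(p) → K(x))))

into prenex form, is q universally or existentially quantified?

universal

First replace A → B with ¬A ∨ B.
  ¬((∃q ∃z (¬K(q) ∨ K(z))) ∨ (∃w K(w)) ∨ (∃p ∀x (¬K(p) ∨ K(x))))
Push ¬ through the quantifiers and connectives to reach negation normal form:
  (∀q ∀z (K(q) ∧ ¬K(z))) ∧ (∀w ¬K(w)) ∧ (∀p ∃x (K(p) ∧ ¬K(x)))
All bound variables are already distinct, so no renaming is needed.
Pull the quantifiers to the front (each side's bound variable is not free in the other side):
  ∀q ∀z ∀w ∀p ∃x (K(q) ∧ ¬K(z) ∧ ¬K(w) ∧ K(p) ∧ ¬K(x))
The quantifier ∃q sits under an odd number of negations (counting the antecedent side of each →), so it flips to ∀q.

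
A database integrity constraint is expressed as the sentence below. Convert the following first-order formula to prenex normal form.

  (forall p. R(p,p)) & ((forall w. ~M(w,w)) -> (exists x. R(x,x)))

forall p. exists w. exists x. (R(p,p) & (M(w,w) | R(x,x)))

Eliminate → and ↔ using ¬ and ∨.
  (forall p. R(p,p)) & (~(forall w. ~M(w,w)) | (exists x. R(x,x)))
Move each ¬ inward, flipping quantifiers it crosses:
  (forall p. R(p,p)) & ((exists w. M(w,w)) | (exists x. R(x,x)))
All bound variables are already distinct, so no renaming is needed.
Pull the quantifiers to the front (each side's bound variable is not free in the other side):
  forall p. exists w. exists x. (R(p,p) & (M(w,w) | R(x,x)))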